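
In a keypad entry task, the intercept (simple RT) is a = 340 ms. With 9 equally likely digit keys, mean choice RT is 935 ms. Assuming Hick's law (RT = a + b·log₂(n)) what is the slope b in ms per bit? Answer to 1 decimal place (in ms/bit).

log₂(9) = 3.1699 bits.
b = (RT − a)/log₂ n = (935 − 340) / 3.1699 = 187.702 ms/bit.

187.7 ms/bit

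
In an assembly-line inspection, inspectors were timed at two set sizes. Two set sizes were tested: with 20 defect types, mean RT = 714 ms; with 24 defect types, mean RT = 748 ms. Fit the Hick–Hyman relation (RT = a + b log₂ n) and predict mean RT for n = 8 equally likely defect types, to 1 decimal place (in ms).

With log₂ n on the abscissa the relation is linear; from the two conditions:
  b = (748 − 714) / (log₂ 24 − log₂ 20) = 34 / (4.5850 − 4.3219) = 129.261 ms/bit
  a = 714 − 129.261 × 4.3219 = 155.345 ms
Then RT(8) = 155.345 + 129.261 × log₂ 8 = 155.345 + 129.261 × 3 ≈ 543.127 ms.

543.1 ms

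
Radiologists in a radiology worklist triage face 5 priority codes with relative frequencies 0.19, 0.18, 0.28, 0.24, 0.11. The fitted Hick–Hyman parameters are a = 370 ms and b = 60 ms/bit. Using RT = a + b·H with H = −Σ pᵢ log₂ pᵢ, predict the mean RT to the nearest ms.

506 ms

H = 0.19·log₂(1/0.19) + 0.18·log₂(1/0.18) + 0.28·log₂(1/0.28) + 0.24·log₂(1/0.24) + 0.11·log₂(1/0.11) = 2.2592 bits.
RT = 370 + 60 × 2.2592 = 505.55 ms.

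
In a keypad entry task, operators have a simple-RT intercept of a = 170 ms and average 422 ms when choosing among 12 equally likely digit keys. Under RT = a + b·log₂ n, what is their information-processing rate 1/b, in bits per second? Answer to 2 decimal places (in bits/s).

14.23 bits/s

Choice component = 422 − 170 = 252 ms over log₂(12) = 3.5850 bits.
b = 252 / 3.5850 = 70.294 ms/bit, so 1/b = 14.226 bits/s.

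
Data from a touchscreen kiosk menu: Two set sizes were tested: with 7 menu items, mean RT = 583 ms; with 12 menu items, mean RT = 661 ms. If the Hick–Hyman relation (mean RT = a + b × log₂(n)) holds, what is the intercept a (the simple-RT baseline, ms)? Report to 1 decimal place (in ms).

301.4 ms

b = (RT₂ − RT₁)/(log₂ n₂ − log₂ n₁) = (661 − 583)/(3.5850 − 2.8074) = 100.308 ms/bit.
Intercept: a = 583 − 100.308·log₂(7) = 301.401 ms.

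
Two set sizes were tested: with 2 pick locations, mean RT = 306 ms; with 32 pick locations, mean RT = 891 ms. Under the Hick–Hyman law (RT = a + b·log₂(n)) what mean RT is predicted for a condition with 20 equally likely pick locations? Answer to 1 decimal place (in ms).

791.8 ms

Solve the two-equation system in a and b:
  b = (891 − 306) / (log₂ 32 − log₂ 2) = 585 / (5 − 1) = 146.250 ms/bit
  a = 306 − 146.250 × 1 = 159.750 ms
Then RT(20) = 159.750 + 146.250 × log₂ 20 = 159.750 + 146.250 × 4.3219 ≈ 791.832 ms.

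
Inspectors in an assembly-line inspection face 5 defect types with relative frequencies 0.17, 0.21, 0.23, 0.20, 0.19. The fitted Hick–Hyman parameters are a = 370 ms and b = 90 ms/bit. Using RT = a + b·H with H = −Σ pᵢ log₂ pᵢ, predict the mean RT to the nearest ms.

Entropy contributions −pᵢ log₂ pᵢ: 0.4346, 0.4728, 0.4877, 0.4644, 0.4552; sum H = 2.3147 bits.
RT = a + bH = 370 + 90·2.3147 = 578.32 ms.

578 ms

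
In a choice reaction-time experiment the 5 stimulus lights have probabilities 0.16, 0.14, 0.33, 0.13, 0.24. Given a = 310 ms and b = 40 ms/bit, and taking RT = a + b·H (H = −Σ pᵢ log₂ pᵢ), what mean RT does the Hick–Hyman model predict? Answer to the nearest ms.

399 ms

H = 0.16·log₂(1/0.16) + 0.14·log₂(1/0.14) + 0.33·log₂(1/0.33) + 0.13·log₂(1/0.13) + 0.24·log₂(1/0.24) = 2.2247 bits.
RT = 310 + 40 × 2.2247 = 398.99 ms.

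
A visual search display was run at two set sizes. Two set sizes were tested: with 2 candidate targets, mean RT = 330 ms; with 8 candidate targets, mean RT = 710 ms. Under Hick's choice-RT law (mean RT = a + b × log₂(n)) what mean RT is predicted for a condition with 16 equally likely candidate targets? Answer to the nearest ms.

900 ms

Solve the two-equation system in a and b:
  b = (710 − 330) / (log₂ 8 − log₂ 2) = 380 / (3 − 1) = 190 ms/bit
  a = 330 − 190 × 1 = 140 ms
Then RT(16) = 140 + 190 × log₂ 16 = 140 + 190 × 4 ≈ 900.000 ms.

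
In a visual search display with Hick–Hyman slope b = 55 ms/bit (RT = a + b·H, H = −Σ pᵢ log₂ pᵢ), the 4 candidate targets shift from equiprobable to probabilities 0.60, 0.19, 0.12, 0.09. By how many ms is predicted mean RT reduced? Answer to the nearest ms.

23 ms

The RT saving is b·ΔH. Equiprobable H₀ = log₂(4) = 2.0000 bits; with the given probabilities H = 1.5771 bits.
b·(H₀ − H) = 55 × (2.0000 − 1.5771) = 23.26 ms.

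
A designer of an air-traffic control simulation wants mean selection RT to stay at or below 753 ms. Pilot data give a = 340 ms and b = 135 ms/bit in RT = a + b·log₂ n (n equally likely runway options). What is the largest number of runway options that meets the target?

8

135·log₂ n ≤ 753 − 340 = 413, giving log₂ n ≤ 3.0593 and n ≤ 8.335. The largest whole number is 8.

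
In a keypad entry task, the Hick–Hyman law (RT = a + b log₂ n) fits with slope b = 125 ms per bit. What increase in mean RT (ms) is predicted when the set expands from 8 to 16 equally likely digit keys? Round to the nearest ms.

125 ms

ΔRT = (a + b log₂ n₂) − (a + b log₂ n₁) = b·(log₂ n₂ − log₂ n₁).
log₂(16) − log₂(8) = log₂(16/8) = log₂(2) = 1.
ΔRT = 125 × 1.0000 = 125.000 ms.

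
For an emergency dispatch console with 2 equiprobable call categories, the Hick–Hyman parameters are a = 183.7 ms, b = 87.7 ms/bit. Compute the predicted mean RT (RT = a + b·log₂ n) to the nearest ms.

log₂(2) = 1 bits, so RT = 183.7 + 87.7 × 1 ≈ 271.400 ms.

271 ms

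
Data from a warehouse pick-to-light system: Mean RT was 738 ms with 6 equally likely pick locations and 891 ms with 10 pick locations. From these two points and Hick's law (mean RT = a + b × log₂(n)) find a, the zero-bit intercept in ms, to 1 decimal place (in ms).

The slope on a log₂ axis is (891 − 738) / (3.3219 − 2.5850) = 207.608 ms/bit.
a = RT₁ − b·log₂ n₁ = 738 − 207.608 × 2.5850 = 201.341 ms.

201.3 ms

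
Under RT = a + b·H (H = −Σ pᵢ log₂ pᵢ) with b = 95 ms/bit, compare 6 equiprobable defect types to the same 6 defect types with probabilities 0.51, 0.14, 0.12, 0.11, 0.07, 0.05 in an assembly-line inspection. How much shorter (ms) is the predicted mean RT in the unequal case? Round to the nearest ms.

47 ms

Equiprobable entropy H₀ = log₂ 6 = 2.5850 bits.
Skewed entropy H = −Σ pᵢ log₂ pᵢ = 2.0945 bits.
ΔRT = b·(H₀ − H) = 95 × 0.4904 = 46.59 ms.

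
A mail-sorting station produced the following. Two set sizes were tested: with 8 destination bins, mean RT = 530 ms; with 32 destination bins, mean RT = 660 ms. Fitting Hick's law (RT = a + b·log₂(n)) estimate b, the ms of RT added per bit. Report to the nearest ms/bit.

65 ms/bit

The slope on a log₂ axis is (660 − 530) / (5 − 3) = 65 ms/bit.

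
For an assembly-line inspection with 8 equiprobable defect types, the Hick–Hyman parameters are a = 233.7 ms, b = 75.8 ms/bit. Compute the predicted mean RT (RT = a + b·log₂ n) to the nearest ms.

log₂(8) = 3 bits, so RT = 233.7 + 75.8 × 3 ≈ 461.100 ms.

461 ms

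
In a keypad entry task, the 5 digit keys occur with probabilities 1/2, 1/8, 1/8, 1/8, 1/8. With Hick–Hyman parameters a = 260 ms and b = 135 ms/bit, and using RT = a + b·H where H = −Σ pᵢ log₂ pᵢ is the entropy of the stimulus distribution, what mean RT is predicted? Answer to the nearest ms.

Each term −pᵢ log₂ pᵢ: 0.5·1 + 0.125·3 + 0.125·3 + 0.125·3 + 0.125·3; summed, H = 2.000 bits.
Mean RT = a + bH = 260 + 135·2.000 = 530.00 ms.

530 ms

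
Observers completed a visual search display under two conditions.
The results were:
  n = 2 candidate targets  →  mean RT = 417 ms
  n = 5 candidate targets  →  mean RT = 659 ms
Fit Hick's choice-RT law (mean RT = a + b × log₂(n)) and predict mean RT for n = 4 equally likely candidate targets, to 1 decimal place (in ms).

600.1 ms

With log₂ n on the abscissa the relation is linear; from the two conditions:
  b = (659 − 417) / (log₂ 5 − log₂ 2) = 242 / (2.3219 − 1) = 183.066 ms/bit
  a = 417 − 183.066 × 1 = 233.934 ms
Then RT(4) = 233.934 + 183.066 × log₂ 4 = 233.934 + 183.066 × 2 ≈ 600.066 ms.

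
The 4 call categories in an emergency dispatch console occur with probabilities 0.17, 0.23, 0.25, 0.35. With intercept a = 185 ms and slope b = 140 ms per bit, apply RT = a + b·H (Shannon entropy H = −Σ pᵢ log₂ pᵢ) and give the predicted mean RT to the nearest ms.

Entropy contributions −pᵢ log₂ pᵢ: 0.4346, 0.4877, 0.5000, 0.5301; sum H = 1.9524 bits.
RT = a + bH = 185 + 140·1.9524 = 458.33 ms.

458 ms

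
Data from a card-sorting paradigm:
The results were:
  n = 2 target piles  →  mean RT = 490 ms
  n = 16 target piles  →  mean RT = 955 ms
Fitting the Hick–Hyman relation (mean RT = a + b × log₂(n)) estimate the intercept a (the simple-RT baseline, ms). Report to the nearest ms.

b = (RT₂ − RT₁)/(log₂ n₂ − log₂ n₁) = (955 − 490)/(4 − 1) = 155 ms/bit.
Intercept: a = 490 − 155·log₂(2) = 335.000 ms.

335 ms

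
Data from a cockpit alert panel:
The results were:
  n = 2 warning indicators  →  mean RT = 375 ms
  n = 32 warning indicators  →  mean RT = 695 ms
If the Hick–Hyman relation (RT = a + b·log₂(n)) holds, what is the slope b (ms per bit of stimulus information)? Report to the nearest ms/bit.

Slope: b = (695 − 375) / (log₂ 32 − log₂ 2) = 320/4.0000 = 80 ms/bit.

80 ms/bit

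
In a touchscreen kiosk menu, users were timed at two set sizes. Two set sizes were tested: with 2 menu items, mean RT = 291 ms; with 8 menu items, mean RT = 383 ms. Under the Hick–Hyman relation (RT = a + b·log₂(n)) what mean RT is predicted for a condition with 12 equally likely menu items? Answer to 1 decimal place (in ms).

With log₂ n on the abscissa the relation is linear; from the two conditions:
  b = (383 − 291) / (log₂ 8 − log₂ 2) = 92 / (3 − 1) = 46.000 ms/bit
  a = 291 − 46.000 × 1 = 245.000 ms
Then RT(12) = 245.000 + 46.000 × log₂ 12 = 245.000 + 46.000 × 3.5850 ≈ 409.908 ms.

409.9 ms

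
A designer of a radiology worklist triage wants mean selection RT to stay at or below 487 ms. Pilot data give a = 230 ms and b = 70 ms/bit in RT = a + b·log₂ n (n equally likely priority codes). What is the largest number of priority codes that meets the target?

70·log₂ n ≤ 487 − 230 = 257, giving log₂ n ≤ 3.6714 and n ≤ 12.741. The largest whole number is 12.

12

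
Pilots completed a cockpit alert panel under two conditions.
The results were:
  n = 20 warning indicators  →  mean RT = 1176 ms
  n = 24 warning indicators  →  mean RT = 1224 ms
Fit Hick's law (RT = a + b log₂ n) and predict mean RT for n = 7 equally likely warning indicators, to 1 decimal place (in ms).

With log₂ n on the abscissa the relation is linear; from the two conditions:
  b = (1224 − 1176) / (log₂ 24 − log₂ 20) = 48 / (4.5850 − 4.3219) = 182.486 ms/bit
  a = 1176 − 182.486 × 4.3219 = 387.310 ms
Then RT(7) = 387.310 + 182.486 × log₂ 7 = 387.310 + 182.486 × 2.8074 ≈ 899.612 ms.

899.6 ms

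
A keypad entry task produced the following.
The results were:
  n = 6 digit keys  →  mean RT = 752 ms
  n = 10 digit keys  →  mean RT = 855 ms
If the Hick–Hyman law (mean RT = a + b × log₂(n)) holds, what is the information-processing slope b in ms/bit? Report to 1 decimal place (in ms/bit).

The slope on a log₂ axis is (855 − 752) / (3.3219 − 2.5850) = 139.762 ms/bit.

139.8 ms/bit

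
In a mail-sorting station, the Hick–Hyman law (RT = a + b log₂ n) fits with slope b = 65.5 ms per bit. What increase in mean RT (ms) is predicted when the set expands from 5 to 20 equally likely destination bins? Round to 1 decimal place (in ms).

Only the slope matters, since a is common to both: ΔRT = b·log₂(n₂/n₁).
log₂(20) − log₂(5) = log₂(20/5) = log₂(4) = 2.
ΔRT = 65.5 × 2.0000 = 131.000 ms.

131.0 ms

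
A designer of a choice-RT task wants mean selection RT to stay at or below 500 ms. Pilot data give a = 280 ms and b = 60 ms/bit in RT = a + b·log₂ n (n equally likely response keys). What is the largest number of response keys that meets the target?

Information budget: (500 − 280)/60 = 3.6667 bits, so n ≤ 2^3.6667 = 12.699 → at most 12.

12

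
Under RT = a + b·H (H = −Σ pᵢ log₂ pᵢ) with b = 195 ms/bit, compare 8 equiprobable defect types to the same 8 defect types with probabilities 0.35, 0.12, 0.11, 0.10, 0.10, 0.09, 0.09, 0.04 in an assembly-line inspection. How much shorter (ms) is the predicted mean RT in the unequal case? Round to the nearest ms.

54 ms

Equiprobable entropy H₀ = log₂ 8 = 3.0000 bits.
Skewed entropy H = −Σ pᵢ log₂ pᵢ = 2.7229 bits.
ΔRT = b·(H₀ − H) = 195 × 0.2771 = 54.03 ms.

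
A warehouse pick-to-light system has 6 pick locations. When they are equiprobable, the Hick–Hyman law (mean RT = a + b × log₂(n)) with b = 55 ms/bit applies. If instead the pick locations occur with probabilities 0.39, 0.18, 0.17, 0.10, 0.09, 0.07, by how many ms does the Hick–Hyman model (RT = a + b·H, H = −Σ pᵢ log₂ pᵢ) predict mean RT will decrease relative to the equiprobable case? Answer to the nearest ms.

14 ms

The RT saving is b·ΔH. Equiprobable H₀ = log₂(6) = 2.5850 bits; with the given probabilities H = 2.3231 bits.
b·(H₀ − H) = 55 × (2.5850 − 2.3231) = 14.40 ms.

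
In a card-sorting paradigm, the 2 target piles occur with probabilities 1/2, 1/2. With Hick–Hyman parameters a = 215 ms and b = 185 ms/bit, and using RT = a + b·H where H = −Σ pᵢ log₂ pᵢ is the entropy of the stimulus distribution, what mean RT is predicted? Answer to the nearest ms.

H = −Σ pᵢ log₂ pᵢ = 0.5·1 + 0.5·1 = 1.000 bits.
RT = 215 + 185 × 1.000 = 400.00 ms.

400 ms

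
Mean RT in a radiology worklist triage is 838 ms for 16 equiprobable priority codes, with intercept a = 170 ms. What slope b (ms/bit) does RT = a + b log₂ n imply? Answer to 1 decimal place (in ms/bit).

b = (838 − 170) / log₂(16) = 668 / 4 = 167.000 ms/bit.

167.0 ms/bit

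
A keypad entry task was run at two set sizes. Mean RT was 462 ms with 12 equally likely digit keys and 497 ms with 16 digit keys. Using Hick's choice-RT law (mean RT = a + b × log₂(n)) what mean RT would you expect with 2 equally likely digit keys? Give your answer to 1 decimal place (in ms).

244.0 ms

Fit slope and intercept:
  b = (497 − 462) / (log₂ 16 − log₂ 12) = 35 / (4 − 3.5850) = 84.330 ms/bit
  a = 462 − 84.330 × 3.5850 = 159.681 ms
Then RT(2) = 159.681 + 84.330 × log₂ 2 = 159.681 + 84.330 × 1 ≈ 244.011 ms.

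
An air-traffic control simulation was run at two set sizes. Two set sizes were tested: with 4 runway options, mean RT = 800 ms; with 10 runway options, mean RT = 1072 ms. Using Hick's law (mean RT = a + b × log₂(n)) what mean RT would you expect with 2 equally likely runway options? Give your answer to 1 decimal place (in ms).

Fit slope and intercept:
  b = (1072 − 800) / (log₂ 10 − log₂ 4) = 272 / (3.3219 − 2) = 205.760 ms/bit
  a = 800 − 205.760 × 2 = 388.480 ms
Then RT(2) = 388.480 + 205.760 × log₂ 2 = 388.480 + 205.760 × 1 ≈ 594.240 ms.

594.2 ms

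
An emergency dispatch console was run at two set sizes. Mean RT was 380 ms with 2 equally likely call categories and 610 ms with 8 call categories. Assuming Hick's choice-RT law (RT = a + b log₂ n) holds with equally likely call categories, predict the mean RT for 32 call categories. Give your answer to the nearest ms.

840 ms

With log₂ n on the abscissa the relation is linear; from the two conditions:
  b = (610 − 380) / (log₂ 8 − log₂ 2) = 230 / (3 − 1) = 115 ms/bit
  a = 380 − 115 × 1 = 265 ms
Then RT(32) = 265 + 115 × log₂ 32 = 265 + 115 × 5 ≈ 840.000 ms.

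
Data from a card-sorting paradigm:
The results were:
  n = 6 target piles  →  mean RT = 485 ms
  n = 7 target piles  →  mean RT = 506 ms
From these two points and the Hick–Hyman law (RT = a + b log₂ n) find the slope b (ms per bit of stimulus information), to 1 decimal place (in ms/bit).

b = (RT₂ − RT₁)/(log₂ n₂ − log₂ n₁) = (506 − 485)/(2.8074 − 2.5850) = 94.428 ms/bit.

94.4 ms/bit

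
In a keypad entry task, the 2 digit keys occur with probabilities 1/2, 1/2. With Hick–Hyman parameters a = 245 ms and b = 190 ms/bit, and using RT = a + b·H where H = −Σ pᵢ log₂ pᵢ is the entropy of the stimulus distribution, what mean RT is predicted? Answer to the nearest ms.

435 ms

H = −Σ pᵢ log₂ pᵢ = 0.5·1 + 0.5·1 = 1.000 bits.
RT = 245 + 190 × 1.000 = 435.00 ms.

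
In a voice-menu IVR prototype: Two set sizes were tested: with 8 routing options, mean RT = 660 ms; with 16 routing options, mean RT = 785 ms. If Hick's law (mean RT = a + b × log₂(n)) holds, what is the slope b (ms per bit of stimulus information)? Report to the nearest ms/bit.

125 ms/bit

b = (RT₂ − RT₁)/(log₂ n₂ − log₂ n₁) = (785 − 660)/(4 − 3) = 125 ms/bit.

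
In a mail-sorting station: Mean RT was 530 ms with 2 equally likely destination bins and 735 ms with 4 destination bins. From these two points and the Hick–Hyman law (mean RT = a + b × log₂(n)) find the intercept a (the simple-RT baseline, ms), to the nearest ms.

325 ms

b = (RT₂ − RT₁)/(log₂ n₂ − log₂ n₁) = (735 − 530)/(2 − 1) = 205 ms/bit.
Intercept: a = 530 − 205·log₂(2) = 325.000 ms.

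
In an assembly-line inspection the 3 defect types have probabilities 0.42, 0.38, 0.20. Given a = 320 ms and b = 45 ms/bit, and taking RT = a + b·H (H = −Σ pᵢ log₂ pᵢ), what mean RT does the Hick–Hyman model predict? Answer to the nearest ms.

H = 0.42·log₂(1/0.42) + 0.38·log₂(1/0.38) + 0.20·log₂(1/0.20) = 1.5205 bits.
RT = 320 + 45 × 1.5205 = 388.42 ms.

388 ms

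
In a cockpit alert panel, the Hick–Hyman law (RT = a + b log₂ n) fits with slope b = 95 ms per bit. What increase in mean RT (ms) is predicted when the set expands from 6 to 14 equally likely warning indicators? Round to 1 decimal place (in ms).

116.1 ms

ΔRT = (a + b log₂ n₂) − (a + b log₂ n₁) = b·(log₂ n₂ − log₂ n₁).
log₂(14) − log₂(6) = 3.8074 − 2.5850 = 1.2224.
ΔRT = 95 × 1.2224 = 116.127 ms.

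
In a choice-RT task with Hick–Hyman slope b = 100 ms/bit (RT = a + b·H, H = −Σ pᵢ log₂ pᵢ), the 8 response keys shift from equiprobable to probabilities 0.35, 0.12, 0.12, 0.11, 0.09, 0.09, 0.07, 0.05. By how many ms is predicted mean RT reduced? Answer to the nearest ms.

28 ms

The RT saving is b·ΔH. Equiprobable H₀ = log₂(8) = 3.0000 bits; with the given probabilities H = 2.7245 bits.
b·(H₀ − H) = 100 × (3.0000 − 2.7245) = 27.55 ms.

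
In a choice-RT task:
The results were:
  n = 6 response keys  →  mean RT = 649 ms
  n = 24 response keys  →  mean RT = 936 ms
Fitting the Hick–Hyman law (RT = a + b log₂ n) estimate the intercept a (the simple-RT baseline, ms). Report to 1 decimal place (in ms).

278.1 ms

The slope on a log₂ axis is (936 − 649) / (4.5850 − 2.5850) = 143.500 ms/bit.
a = RT₁ − b·log₂ n₁ = 649 − 143.500 × 2.5850 = 278.058 ms.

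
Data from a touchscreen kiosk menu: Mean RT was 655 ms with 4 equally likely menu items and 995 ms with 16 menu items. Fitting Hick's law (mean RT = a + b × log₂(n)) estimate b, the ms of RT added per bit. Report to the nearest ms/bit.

b = (RT₂ − RT₁)/(log₂ n₂ − log₂ n₁) = (995 − 655)/(4 − 2) = 170 ms/bit.

170 ms/bit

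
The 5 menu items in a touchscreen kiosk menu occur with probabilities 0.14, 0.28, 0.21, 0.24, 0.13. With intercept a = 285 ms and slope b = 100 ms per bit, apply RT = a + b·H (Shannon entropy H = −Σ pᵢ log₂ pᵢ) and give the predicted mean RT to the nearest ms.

511 ms

H = 0.14·log₂(1/0.14) + 0.28·log₂(1/0.28) + 0.21·log₂(1/0.21) + 0.24·log₂(1/0.24) + 0.13·log₂(1/0.13) = 2.2609 bits.
RT = 285 + 100 × 2.2609 = 511.09 ms.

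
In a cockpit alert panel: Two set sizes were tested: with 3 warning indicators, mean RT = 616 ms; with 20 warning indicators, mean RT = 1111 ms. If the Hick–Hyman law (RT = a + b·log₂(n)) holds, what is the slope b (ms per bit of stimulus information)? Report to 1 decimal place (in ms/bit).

The slope on a log₂ axis is (1111 − 616) / (4.3219 − 1.5850) = 180.857 ms/bit.

180.9 ms/bit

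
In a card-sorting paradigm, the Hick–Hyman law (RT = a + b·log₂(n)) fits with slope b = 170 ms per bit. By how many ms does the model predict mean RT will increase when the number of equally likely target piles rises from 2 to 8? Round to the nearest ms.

Only the slope matters, since a is common to both: ΔRT = b·log₂(n₂/n₁).
log₂(8) − log₂(2) = log₂(8/2) = log₂(4) = 2.
ΔRT = 170 × 2.0000 = 340.000 ms.

340 ms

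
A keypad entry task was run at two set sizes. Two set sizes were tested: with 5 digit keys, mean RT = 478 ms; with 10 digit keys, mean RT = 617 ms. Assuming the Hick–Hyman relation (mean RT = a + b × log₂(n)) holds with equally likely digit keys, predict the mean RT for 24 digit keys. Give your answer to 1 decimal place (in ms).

Fit slope and intercept:
  b = (617 − 478) / (log₂ 10 − log₂ 5) = 139 / (3.3219 − 2.3219) = 139.000 ms/bit
  a = 478 − 139.000 × 2.3219 = 155.252 ms
Then RT(24) = 155.252 + 139.000 × log₂ 24 = 155.252 + 139.000 × 4.5850 ≈ 792.562 ms.

792.6 ms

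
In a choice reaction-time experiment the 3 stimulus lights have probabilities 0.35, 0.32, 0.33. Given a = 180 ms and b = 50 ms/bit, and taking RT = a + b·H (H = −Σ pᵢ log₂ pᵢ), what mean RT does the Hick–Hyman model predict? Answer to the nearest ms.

Entropy contributions −pᵢ log₂ pᵢ: 0.5301, 0.5260, 0.5278; sum H = 1.5840 bits.
RT = a + bH = 180 + 50·1.5840 = 259.20 ms.

259 ms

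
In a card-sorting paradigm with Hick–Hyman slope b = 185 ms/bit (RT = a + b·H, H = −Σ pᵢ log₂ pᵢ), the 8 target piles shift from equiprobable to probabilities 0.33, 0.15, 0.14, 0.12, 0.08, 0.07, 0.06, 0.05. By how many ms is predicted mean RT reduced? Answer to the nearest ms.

The RT saving is b·ΔH. Equiprobable H₀ = log₂(8) = 3.0000 bits; with the given probabilities H = 2.7222 bits.
b·(H₀ − H) = 185 × (3.0000 − 2.7222) = 51.39 ms.

51 ms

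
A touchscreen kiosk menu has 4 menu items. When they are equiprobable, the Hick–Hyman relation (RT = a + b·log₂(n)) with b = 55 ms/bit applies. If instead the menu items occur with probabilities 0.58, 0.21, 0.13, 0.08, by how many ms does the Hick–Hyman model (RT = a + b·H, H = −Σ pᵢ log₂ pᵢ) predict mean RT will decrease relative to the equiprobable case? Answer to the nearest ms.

22 ms

Equiprobable entropy H₀ = log₂ 4 = 2.0000 bits.
Skewed entropy H = −Σ pᵢ log₂ pᵢ = 1.6028 bits.
ΔRT = b·(H₀ − H) = 55 × 0.3972 = 21.85 ms.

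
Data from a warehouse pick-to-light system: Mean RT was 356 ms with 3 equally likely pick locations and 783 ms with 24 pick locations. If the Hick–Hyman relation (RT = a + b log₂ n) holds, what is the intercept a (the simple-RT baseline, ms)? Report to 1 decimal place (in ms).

The slope on a log₂ axis is (783 − 356) / (4.5850 − 1.5850) = 142.333 ms/bit.
Intercept: a = 356 − 142.333·log₂(3) = 130.407 ms.

130.4 ms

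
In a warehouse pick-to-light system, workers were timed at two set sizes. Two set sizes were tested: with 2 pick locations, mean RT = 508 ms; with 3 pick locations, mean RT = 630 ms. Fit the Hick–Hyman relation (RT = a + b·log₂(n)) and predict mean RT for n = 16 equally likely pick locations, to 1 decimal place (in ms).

Fit slope and intercept:
  b = (630 − 508) / (log₂ 3 − log₂ 2) = 122 / (1.5850 − 1) = 208.560 ms/bit
  a = 508 − 208.560 × 1 = 299.440 ms
Then RT(16) = 299.440 + 208.560 × log₂ 16 = 299.440 + 208.560 × 4 ≈ 1133.681 ms.

1133.7 ms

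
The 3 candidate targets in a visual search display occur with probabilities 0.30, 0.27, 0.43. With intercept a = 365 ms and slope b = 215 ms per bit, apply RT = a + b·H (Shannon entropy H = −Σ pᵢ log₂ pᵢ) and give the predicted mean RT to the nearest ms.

699 ms

H = 0.30·log₂(1/0.30) + 0.27·log₂(1/0.27) + 0.43·log₂(1/0.43) = 1.5547 bits.
RT = 365 + 215 × 1.5547 = 699.26 ms.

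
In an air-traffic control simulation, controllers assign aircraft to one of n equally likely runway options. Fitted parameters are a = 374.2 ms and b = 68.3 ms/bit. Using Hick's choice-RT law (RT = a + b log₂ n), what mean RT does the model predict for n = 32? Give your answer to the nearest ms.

log₂(32) = 5 bits, so RT = 374.2 + 68.3 × 5 ≈ 715.700 ms.

716 ms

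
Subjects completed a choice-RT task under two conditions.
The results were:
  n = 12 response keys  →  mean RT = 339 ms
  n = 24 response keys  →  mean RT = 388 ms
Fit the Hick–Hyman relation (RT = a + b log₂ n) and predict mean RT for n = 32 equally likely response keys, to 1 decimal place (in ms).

RT is linear in log₂ n, so two points fix the line:
  b = (388 − 339) / (log₂ 24 − log₂ 12) = 49 / (4.5850 − 3.5850) = 49.000 ms/bit
  a = 339 − 49.000 × 3.5850 = 163.337 ms
Then RT(32) = 163.337 + 49.000 × log₂ 32 = 163.337 + 49.000 × 5 ≈ 408.337 ms.

408.3 ms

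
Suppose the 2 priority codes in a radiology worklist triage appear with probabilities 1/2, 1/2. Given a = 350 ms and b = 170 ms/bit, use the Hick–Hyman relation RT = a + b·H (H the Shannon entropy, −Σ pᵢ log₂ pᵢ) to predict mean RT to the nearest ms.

520 ms

H = −Σ pᵢ log₂ pᵢ = 0.5·1 + 0.5·1 = 1.000 bits.
RT = 350 + 170 × 1.000 = 520.00 ms.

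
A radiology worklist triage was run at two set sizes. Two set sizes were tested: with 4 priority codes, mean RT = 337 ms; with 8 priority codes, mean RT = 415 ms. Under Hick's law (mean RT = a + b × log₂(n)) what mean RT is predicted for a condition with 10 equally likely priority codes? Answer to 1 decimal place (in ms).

Fit slope and intercept:
  b = (415 − 337) / (log₂ 8 − log₂ 4) = 78 / (3 − 2) = 78.000 ms/bit
  a = 337 − 78.000 × 2 = 181.000 ms
Then RT(10) = 181.000 + 78.000 × log₂ 10 = 181.000 + 78.000 × 3.3219 ≈ 440.110 ms.

440.1 ms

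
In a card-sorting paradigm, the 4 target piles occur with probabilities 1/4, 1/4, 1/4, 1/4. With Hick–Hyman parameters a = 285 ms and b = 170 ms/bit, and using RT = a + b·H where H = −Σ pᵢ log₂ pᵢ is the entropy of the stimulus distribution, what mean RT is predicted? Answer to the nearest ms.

625 ms

Each term −pᵢ log₂ pᵢ: 0.25·2 + 0.25·2 + 0.25·2 + 0.25·2; summed, H = 2.000 bits.
Mean RT = a + bH = 285 + 170·2.000 = 625.00 ms.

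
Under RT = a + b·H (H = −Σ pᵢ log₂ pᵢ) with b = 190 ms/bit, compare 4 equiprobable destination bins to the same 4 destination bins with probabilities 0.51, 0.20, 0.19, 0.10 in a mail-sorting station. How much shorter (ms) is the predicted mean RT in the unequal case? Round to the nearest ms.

The RT saving is b·ΔH. Equiprobable H₀ = log₂(4) = 2.0000 bits; with the given probabilities H = 1.7472 bits.
b·(H₀ − H) = 190 × (2.0000 − 1.7472) = 48.03 ms.

48 ms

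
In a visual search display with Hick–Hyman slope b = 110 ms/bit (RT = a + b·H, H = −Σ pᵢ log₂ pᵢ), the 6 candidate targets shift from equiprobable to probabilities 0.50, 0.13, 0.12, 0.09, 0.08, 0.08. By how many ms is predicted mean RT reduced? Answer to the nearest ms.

The RT saving is b·ΔH. Equiprobable H₀ = log₂(6) = 2.5850 bits; with the given probabilities H = 2.1454 bits.
b·(H₀ − H) = 110 × (2.5850 − 2.1454) = 48.35 ms.

48 ms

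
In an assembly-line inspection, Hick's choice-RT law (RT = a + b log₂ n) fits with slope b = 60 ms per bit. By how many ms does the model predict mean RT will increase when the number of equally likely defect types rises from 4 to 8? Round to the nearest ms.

60 ms

Only the slope matters, since a is common to both: ΔRT = b·log₂(n₂/n₁).
log₂(8) − log₂(4) = log₂(8/4) = log₂(2) = 1.
ΔRT = 60 × 1.0000 = 60.000 ms.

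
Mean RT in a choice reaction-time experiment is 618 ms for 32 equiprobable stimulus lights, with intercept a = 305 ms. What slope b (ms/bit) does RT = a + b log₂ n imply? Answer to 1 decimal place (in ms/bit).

62.6 ms/bit

b = (618 − 305) / log₂(32) = 313 / 5 = 62.600 ms/bit.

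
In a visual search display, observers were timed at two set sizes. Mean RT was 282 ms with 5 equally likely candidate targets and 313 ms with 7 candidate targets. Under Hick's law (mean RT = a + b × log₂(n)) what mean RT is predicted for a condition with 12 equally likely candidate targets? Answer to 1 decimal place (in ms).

362.7 ms

Solve the two-equation system in a and b:
  b = (313 − 282) / (log₂ 7 − log₂ 5) = 31 / (2.8074 − 2.3219) = 63.861 ms/bit
  a = 282 − 63.861 × 2.3219 = 133.719 ms
Then RT(12) = 133.719 + 63.861 × log₂ 12 = 133.719 + 63.861 × 3.5850 ≈ 362.659 ms.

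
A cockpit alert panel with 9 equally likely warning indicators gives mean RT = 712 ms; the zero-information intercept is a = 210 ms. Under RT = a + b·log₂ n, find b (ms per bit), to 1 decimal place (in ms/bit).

158.4 ms/bit

log₂(9) = 3.1699 bits.
b = (RT − a)/log₂ n = (712 − 210) / 3.1699 = 158.363 ms/bit.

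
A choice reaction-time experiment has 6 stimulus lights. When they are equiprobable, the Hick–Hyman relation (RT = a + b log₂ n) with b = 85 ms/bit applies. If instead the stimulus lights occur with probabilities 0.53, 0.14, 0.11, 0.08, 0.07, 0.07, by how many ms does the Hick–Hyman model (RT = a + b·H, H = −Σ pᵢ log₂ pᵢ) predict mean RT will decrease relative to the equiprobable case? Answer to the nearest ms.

44 ms

Equiprobable entropy H₀ = log₂ 6 = 2.5850 bits.
Skewed entropy H = −Σ pᵢ log₂ pᵢ = 2.0615 bits.
ΔRT = b·(H₀ − H) = 85 × 0.5235 = 44.50 ms.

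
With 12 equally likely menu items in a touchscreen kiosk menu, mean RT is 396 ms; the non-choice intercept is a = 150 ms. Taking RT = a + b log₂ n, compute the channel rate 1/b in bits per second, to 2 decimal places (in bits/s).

b = (396 − 150)/log₂ 12 = 246/3.5850 = 68.620 ms per bit = 0.06862 s/bit; the reciprocal is 14.573 bits/s.

14.57 bits/s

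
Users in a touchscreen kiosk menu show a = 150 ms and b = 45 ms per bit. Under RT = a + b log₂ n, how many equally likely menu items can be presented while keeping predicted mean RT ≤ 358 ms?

24

45·log₂ n ≤ 358 − 150 = 208, giving log₂ n ≤ 4.6222 and n ≤ 24.628. The largest whole number is 24.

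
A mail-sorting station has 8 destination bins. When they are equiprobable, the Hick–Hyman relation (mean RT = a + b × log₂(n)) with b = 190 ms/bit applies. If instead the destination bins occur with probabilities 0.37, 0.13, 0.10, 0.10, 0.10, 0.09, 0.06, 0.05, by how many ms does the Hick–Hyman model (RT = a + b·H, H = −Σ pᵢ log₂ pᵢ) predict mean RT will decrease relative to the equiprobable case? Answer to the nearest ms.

60 ms

The RT saving is b·ΔH. Equiprobable H₀ = log₂(8) = 3.0000 bits; with the given probabilities H = 2.6822 bits.
b·(H₀ − H) = 190 × (3.0000 − 2.6822) = 60.38 ms.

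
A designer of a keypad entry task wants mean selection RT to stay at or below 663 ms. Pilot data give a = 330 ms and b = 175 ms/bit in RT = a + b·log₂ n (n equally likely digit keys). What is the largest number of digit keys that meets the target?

3

Set 330 + 175·log₂ n ≤ 663 → log₂ n ≤ (663 − 330)/175 = 1.9029.
So n ≤ 2^1.9029 = 3.740; the largest integer n is 3.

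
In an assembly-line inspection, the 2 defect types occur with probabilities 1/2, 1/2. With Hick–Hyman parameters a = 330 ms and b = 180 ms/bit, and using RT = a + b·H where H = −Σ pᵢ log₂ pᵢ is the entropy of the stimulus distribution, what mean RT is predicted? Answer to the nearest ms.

H = −Σ pᵢ log₂ pᵢ = 0.5·1 + 0.5·1 = 1.000 bits.
RT = 330 + 180 × 1.000 = 510.00 ms.

510 ms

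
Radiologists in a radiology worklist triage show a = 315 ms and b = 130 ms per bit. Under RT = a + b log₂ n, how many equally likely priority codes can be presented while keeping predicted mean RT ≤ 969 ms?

Information budget: (969 − 315)/130 = 5.0308 bits, so n ≤ 2^5.0308 = 32.690 → at most 32.

32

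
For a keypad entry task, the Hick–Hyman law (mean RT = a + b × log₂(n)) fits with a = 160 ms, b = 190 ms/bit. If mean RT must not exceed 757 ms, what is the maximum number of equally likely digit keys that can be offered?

190·log₂ n ≤ 757 − 160 = 597, giving log₂ n ≤ 3.1421 and n ≤ 8.828. The largest whole number is 8.

8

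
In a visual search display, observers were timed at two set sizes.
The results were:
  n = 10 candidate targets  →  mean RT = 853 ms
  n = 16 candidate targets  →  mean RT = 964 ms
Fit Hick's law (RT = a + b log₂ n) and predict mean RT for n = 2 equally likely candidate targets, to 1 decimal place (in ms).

472.9 ms

Fit slope and intercept:
  b = (964 − 853) / (log₂ 16 − log₂ 10) = 111 / (4 − 3.3219) = 163.699 ms/bit
  a = 853 − 163.699 × 3.3219 = 309.202 ms
Then RT(2) = 309.202 + 163.699 × log₂ 2 = 309.202 + 163.699 × 1 ≈ 472.902 ms.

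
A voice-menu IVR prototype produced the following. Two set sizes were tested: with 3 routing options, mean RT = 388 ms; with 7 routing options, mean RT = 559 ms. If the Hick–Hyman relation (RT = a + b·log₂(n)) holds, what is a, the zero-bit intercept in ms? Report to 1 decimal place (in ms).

b = (RT₂ − RT₁)/(log₂ n₂ − log₂ n₁) = (559 − 388)/(2.8074 − 1.5850) = 139.890 ms/bit.
Intercept: a = 388 − 139.890·log₂(3) = 166.280 ms.

166.3 ms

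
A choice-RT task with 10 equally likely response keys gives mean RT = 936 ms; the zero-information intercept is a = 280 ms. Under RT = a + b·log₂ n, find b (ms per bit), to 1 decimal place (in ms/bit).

b = (936 − 280) / log₂(10) = 656 / 3.3219 = 197.476 ms/bit.

197.5 ms/bit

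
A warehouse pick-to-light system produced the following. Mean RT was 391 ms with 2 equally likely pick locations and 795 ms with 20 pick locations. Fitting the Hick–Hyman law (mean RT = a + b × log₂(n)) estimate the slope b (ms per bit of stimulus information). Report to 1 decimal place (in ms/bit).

121.6 ms/bit

The slope on a log₂ axis is (795 − 391) / (4.3219 − 1) = 121.616 ms/bit.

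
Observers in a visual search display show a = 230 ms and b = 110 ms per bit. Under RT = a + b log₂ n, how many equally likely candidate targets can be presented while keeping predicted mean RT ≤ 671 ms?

Information budget: (671 − 230)/110 = 4.0091 bits, so n ≤ 2^4.0091 = 16.101 → at most 16.

16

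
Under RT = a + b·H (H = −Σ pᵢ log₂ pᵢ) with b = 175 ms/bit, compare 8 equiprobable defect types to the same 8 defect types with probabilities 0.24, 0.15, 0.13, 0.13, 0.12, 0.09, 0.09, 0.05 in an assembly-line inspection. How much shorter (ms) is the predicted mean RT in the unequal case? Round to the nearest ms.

21 ms

The RT saving is b·ΔH. Equiprobable H₀ = log₂(8) = 3.0000 bits; with the given probabilities H = 2.8784 bits.
b·(H₀ − H) = 175 × (3.0000 − 2.8784) = 21.27 ms.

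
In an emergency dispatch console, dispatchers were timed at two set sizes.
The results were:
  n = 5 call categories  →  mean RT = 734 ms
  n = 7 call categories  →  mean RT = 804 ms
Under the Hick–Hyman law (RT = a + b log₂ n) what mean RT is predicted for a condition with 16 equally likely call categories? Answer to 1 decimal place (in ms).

976.0 ms

RT is linear in log₂ n, so two points fix the line:
  b = (804 − 734) / (log₂ 7 − log₂ 5) = 70 / (2.8074 − 2.3219) = 144.203 ms/bit
  a = 734 − 144.203 × 2.3219 = 399.171 ms
Then RT(16) = 399.171 + 144.203 × log₂ 16 = 399.171 + 144.203 × 4 ≈ 975.983 ms.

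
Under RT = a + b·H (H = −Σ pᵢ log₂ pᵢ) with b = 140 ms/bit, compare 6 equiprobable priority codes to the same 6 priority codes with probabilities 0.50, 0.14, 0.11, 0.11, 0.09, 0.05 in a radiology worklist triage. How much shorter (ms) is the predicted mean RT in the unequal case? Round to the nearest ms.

64 ms

Equiprobable entropy H₀ = log₂ 6 = 2.5850 bits.
Skewed entropy H = −Σ pᵢ log₂ pᵢ = 2.1264 bits.
ΔRT = b·(H₀ − H) = 140 × 0.4585 = 64.19 ms.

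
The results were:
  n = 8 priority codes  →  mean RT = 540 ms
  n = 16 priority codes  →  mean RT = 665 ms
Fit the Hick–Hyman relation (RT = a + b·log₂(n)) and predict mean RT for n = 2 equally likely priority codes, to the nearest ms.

290 ms

With log₂ n on the abscissa the relation is linear; from the two conditions:
  b = (665 − 540) / (log₂ 16 − log₂ 8) = 125 / (4 − 3) = 125 ms/bit
  a = 540 − 125 × 3 = 165 ms
Then RT(2) = 165 + 125 × log₂ 2 = 165 + 125 × 1 ≈ 290.000 ms.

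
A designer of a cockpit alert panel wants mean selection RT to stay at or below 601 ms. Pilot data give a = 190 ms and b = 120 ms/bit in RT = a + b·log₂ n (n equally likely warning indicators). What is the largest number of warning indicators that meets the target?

10

Information budget: (601 − 190)/120 = 3.4250 bits, so n ≤ 2^3.4250 = 10.741 → at most 10.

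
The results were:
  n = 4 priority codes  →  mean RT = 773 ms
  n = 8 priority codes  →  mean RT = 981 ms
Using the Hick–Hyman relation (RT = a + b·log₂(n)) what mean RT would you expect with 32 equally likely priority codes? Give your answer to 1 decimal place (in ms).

1397.0 ms

RT is linear in log₂ n, so two points fix the line:
  b = (981 − 773) / (log₂ 8 − log₂ 4) = 208 / (3 − 2) = 208.000 ms/bit
  a = 773 − 208.000 × 2 = 357.000 ms
Then RT(32) = 357.000 + 208.000 × log₂ 32 = 357.000 + 208.000 × 5 ≈ 1397.000 ms.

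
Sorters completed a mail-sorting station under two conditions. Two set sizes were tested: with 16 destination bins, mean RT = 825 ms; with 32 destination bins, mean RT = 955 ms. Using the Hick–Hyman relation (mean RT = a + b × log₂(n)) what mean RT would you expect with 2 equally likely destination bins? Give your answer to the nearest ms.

Fit slope and intercept:
  b = (955 − 825) / (log₂ 32 − log₂ 16) = 130 / (5 − 4) = 130 ms/bit
  a = 825 − 130 × 4 = 305 ms
Then RT(2) = 305 + 130 × log₂ 2 = 305 + 130 × 1 ≈ 435.000 ms.

435 ms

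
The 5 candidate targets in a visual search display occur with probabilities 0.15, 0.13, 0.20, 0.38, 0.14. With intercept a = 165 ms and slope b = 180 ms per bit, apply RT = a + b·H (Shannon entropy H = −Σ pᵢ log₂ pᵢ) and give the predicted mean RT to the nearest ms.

558 ms

Entropy contributions −pᵢ log₂ pᵢ: 0.4105, 0.3826, 0.4644, 0.5305, 0.3971; sum H = 2.1851 bits.
RT = a + bH = 165 + 180·2.1851 = 558.32 ms.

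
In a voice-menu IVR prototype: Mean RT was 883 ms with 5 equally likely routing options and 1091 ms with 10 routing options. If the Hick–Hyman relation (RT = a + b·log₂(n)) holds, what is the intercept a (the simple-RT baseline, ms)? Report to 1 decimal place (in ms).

400.0 ms

b = (RT₂ − RT₁)/(log₂ n₂ − log₂ n₁) = (1091 − 883)/(3.3219 − 2.3219) = 208.000 ms/bit.
a = RT₁ − b·log₂ n₁ = 883 − 208.000 × 2.3219 = 400.039 ms.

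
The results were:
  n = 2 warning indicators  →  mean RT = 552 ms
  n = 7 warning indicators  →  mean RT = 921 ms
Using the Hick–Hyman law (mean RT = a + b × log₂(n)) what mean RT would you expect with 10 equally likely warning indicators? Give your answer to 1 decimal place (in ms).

1026.1 ms

Fit slope and intercept:
  b = (921 − 552) / (log₂ 7 − log₂ 2) = 369 / (2.8074 − 1) = 204.166 ms/bit
  a = 552 − 204.166 × 1 = 347.834 ms
Then RT(10) = 347.834 + 204.166 × log₂ 10 = 347.834 + 204.166 × 3.3219 ≈ 1026.058 ms.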